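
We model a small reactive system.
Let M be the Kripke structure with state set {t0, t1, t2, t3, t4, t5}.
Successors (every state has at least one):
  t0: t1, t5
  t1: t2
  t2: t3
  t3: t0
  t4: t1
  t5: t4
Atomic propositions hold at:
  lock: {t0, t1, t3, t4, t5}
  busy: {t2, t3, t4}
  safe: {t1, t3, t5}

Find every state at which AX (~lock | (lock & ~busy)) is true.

Sat(~lock) = {t2}
Sat(~busy) = {t0, t1, t5}
Sat(lock & ~busy) = {t0, t1, t5}
Sat(~lock | (lock & ~busy)) = {t0, t1, t2, t5}
Sat(AX (~lock | (lock & ~busy))) = {s : every successor in {t0, t1, t2, t5}} = {t0, t1, t3, t4}

{t0, t1, t3, t4}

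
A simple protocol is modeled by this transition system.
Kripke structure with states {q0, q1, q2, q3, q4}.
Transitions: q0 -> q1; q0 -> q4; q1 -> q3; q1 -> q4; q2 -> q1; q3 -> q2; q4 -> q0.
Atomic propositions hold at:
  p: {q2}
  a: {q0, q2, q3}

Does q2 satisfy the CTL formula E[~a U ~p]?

Sat(~a) = {q1, q4}
Sat(~p) = {q0, q1, q3, q4}
E[~a U ~p]: least fixpoint, start Z0 = Sat(~p) = {q0, q1, q3, q4}, add states in Sat(~a) with some successor in Z. Already a fixed point.
Sat(E[~a U ~p]) = {q0, q1, q3, q4}
q2 ∉ Sat(E[~a U ~p]) = {q0, q1, q3, q4}, so the formula does not hold at q2.

No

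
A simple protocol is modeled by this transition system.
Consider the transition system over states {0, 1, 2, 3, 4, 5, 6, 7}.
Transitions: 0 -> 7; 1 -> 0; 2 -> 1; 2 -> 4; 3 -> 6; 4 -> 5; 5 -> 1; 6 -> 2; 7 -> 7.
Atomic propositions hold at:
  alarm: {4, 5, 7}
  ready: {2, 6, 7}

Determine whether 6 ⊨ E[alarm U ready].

Yes

E[alarm U ready]: least fixpoint, start Z0 = Sat(ready) = {2, 6, 7}, add states in Sat(alarm) with some successor in Z. Already a fixed point.
Sat(E[alarm U ready]) = {2, 6, 7}
6 ∈ Sat(E[alarm U ready]) = {2, 6, 7}, so the formula holds at 6.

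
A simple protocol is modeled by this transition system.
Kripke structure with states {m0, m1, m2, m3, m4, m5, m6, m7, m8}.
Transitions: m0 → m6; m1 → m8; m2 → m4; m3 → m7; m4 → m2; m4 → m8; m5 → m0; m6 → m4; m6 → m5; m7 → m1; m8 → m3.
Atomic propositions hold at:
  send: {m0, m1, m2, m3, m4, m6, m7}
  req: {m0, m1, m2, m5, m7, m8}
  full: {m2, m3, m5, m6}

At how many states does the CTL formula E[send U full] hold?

E[send U full]: least fixpoint, start Z0 = Sat(full) = {m2, m3, m5, m6}, add states in Sat(send) with some successor in Z. Z1 = {m0, m2, m3, m4, m5, m6}; fixed.
Sat(E[send U full]) = {m0, m2, m3, m4, m5, m6}
|Sat(E[send U full])| = |{m0, m2, m3, m4, m5, m6}| = 6.

6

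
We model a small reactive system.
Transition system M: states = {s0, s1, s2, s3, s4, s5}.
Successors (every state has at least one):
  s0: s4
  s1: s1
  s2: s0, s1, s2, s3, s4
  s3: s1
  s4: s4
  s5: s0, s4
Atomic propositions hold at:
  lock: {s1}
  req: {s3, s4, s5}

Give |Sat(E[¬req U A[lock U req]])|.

5

Sat(¬req) = {s0, s1, s2}
A[lock U req]: least fixpoint, start Z0 = Sat(req) = {s3, s4, s5}, add states in Sat(lock) with every successor in Z. Already a fixed point.
Sat(A[lock U req]) = {s3, s4, s5}
E[¬req U A[lock U req]]: least fixpoint, start Z0 = Sat(A[lock U req]) = {s3, s4, s5}, add states in Sat(¬req) with some successor in Z. Z1 = {s0, s2, s3, s4, s5}; fixed.
Sat(E[¬req U A[lock U req]]) = {s0, s2, s3, s4, s5}
|Sat(E[¬req U A[lock U req]])| = |{s0, s2, s3, s4, s5}| = 5.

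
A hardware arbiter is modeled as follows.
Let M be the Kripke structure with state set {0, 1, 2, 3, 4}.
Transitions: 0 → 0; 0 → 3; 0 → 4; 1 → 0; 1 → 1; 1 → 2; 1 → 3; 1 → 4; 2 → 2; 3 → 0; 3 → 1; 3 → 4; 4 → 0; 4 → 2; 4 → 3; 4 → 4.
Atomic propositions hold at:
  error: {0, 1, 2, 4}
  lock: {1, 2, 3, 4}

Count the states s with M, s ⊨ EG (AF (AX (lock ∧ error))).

Sat(lock ∧ error) = {1, 2, 4}
Sat(AX (lock ∧ error)) = {s : every successor in {1, 2, 4}} = {2}
AF (AX (lock ∧ error)): least fixpoint, start Z0 = {2}, add states with every successor in Z. Already a fixed point.
Sat(AF (AX (lock ∧ error))) = {2}
EG (AF (AX (lock ∧ error))): greatest fixpoint, start Z0 = {2}, keep only states in Sat with some successor in Z. Already a fixed point.
Sat(EG (AF (AX (lock ∧ error)))) = {2}
|Sat(EG (AF (AX (lock ∧ error))))| = |{2}| = 1.

1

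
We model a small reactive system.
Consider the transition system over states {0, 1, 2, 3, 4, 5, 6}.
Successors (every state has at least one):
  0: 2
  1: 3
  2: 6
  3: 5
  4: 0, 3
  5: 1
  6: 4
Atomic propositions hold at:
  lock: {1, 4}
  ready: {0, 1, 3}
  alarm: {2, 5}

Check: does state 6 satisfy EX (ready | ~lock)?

No

Sat(~lock) = {0, 2, 3, 5, 6}
Sat(ready | ~lock) = {0, 1, 2, 3, 5, 6}
Sat(EX (ready | ~lock)) = {s : some successor in {0, 1, 2, 3, 5, 6}} = {0, 1, 2, 3, 4, 5}
6 ∉ Sat(EX (ready | ~lock)) = {0, 1, 2, 3, 4, 5}, so the formula does not hold at 6.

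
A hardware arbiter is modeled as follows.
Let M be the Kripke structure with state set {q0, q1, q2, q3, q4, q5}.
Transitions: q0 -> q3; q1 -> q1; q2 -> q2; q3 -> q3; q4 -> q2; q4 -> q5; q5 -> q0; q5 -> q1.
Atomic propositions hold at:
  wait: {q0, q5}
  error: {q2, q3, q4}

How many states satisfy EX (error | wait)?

Sat(error | wait) = {q0, q2, q3, q4, q5}
Sat(EX (error | wait)) = {s : some successor in {q0, q2, q3, q4, q5}} = {q0, q2, q3, q4, q5}
|Sat(EX (error | wait))| = |{q0, q2, q3, q4, q5}| = 5.

5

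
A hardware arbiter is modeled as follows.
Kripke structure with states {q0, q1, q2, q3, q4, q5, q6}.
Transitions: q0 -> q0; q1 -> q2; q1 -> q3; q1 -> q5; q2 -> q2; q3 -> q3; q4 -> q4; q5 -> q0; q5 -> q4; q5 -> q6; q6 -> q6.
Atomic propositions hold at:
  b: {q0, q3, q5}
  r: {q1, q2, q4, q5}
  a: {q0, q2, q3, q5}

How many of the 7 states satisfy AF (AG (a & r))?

Sat(a & r) = {q2, q5}
AG (a & r): greatest fixpoint, start Z0 = {q2, q5}, keep only states in Sat with every successor in Z. Z1 = {q2}; fixed.
Sat(AG (a & r)) = {q2}
AF (AG (a & r)): least fixpoint, start Z0 = {q2}, add states with every successor in Z. Already a fixed point.
Sat(AF (AG (a & r))) = {q2}
|Sat(AF (AG (a & r)))| = |{q2}| = 1.

1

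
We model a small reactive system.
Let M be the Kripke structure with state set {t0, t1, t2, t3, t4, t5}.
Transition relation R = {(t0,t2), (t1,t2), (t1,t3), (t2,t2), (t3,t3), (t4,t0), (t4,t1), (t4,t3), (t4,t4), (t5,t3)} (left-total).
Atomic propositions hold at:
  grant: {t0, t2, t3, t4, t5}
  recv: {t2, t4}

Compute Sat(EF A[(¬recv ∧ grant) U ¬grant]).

{t1, t4}

Sat(¬recv) = {t0, t1, t3, t5}
Sat(¬recv ∧ grant) = {t0, t3, t5}
Sat(¬grant) = {t1}
A[(¬recv ∧ grant) U ¬grant]: least fixpoint, start Z0 = Sat(¬grant) = {t1}, add states in Sat(¬recv ∧ grant) with every successor in Z. Already a fixed point.
Sat(A[(¬recv ∧ grant) U ¬grant]) = {t1}
EF A[(¬recv ∧ grant) U ¬grant]: least fixpoint, start Z0 = {t1}, add states with some successor in Z. Z1 = {t1, t4}; fixed.
Sat(EF A[(¬recv ∧ grant) U ¬grant]) = {t1, t4}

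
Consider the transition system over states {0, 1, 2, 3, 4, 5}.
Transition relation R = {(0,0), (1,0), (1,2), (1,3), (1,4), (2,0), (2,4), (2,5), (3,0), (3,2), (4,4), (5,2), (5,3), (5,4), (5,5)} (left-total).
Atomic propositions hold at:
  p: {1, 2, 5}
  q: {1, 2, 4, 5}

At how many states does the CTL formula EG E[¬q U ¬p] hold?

Sat(¬q) = {0, 3}
Sat(¬p) = {0, 3, 4}
E[¬q U ¬p]: least fixpoint, start Z0 = Sat(¬p) = {0, 3, 4}, add states in Sat(¬q) with some successor in Z. Already a fixed point.
Sat(E[¬q U ¬p]) = {0, 3, 4}
EG E[¬q U ¬p]: greatest fixpoint, start Z0 = {0, 3, 4}, keep only states in Sat with some successor in Z. Already a fixed point.
Sat(EG E[¬q U ¬p]) = {0, 3, 4}
|Sat(EG E[¬q U ¬p])| = |{0, 3, 4}| = 3.

3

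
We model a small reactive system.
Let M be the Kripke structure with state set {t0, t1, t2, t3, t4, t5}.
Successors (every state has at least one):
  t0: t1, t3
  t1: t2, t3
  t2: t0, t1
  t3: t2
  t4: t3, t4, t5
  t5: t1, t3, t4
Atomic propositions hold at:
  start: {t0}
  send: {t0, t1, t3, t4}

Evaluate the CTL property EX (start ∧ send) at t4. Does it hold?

No

Sat(start ∧ send) = {t0}
Sat(EX (start ∧ send)) = {s : some successor in {t0}} = {t2}
t4 ∉ Sat(EX (start ∧ send)) = {t2}, so the formula does not hold at t4.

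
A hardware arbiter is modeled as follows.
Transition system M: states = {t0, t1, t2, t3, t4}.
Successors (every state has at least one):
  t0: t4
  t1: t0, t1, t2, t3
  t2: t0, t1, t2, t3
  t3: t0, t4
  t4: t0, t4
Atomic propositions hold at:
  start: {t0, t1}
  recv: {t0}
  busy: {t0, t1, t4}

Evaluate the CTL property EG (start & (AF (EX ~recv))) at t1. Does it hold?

Sat(~recv) = {t1, t2, t3, t4}
Sat(EX ~recv) = {s : some successor in {t1, t2, t3, t4}} = {t0, t1, t2, t3, t4}
AF (EX ~recv): least fixpoint, start Z0 = {t0, t1, t2, t3, t4}, add states with every successor in Z. Already a fixed point.
Sat(AF (EX ~recv)) = {t0, t1, t2, t3, t4}
Sat(start & (AF (EX ~recv))) = {t0, t1}
EG (start & (AF (EX ~recv))): greatest fixpoint, start Z0 = {t0, t1}, keep only states in Sat with some successor in Z. Z1 = {t1}; fixed.
Sat(EG (start & (AF (EX ~recv)))) = {t1}
t1 ∈ Sat(EG (start & (AF (EX ~recv)))) = {t1}, so the formula holds at t1.

Yes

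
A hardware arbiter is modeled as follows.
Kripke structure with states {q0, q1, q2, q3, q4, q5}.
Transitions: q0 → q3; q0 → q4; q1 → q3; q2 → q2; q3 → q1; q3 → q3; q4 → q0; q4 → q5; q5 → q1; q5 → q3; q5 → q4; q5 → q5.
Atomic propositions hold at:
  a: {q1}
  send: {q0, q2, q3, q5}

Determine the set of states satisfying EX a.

{q3, q5}

Sat(EX a) = {s : some successor in {q1}} = {q3, q5}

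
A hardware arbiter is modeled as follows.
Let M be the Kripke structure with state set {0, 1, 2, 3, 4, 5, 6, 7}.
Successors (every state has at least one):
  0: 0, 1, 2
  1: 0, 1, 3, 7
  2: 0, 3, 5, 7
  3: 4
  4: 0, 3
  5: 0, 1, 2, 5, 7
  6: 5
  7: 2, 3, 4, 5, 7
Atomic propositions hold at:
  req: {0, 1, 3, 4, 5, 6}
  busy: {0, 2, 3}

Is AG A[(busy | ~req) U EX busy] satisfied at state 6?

No

Sat(~req) = {2, 7}
Sat(busy | ~req) = {0, 2, 3, 7}
Sat(EX busy) = {s : some successor in {0, 2, 3}} = {0, 1, 2, 4, 5, 7}
A[(busy | ~req) U EX busy]: least fixpoint, start Z0 = Sat(EX busy) = {0, 1, 2, 4, 5, 7}, add states in Sat(busy | ~req) with every successor in Z. Z1 = {0, 1, 2, 3, 4, 5, 7}; fixed.
Sat(A[(busy | ~req) U EX busy]) = {0, 1, 2, 3, 4, 5, 7}
AG A[(busy | ~req) U EX busy]: greatest fixpoint, start Z0 = {0, 1, 2, 3, 4, 5, 7}, keep only states in Sat with every successor in Z. Already a fixed point.
Sat(AG A[(busy | ~req) U EX busy]) = {0, 1, 2, 3, 4, 5, 7}
6 ∉ Sat(AG A[(busy | ~req) U EX busy]) = {0, 1, 2, 3, 4, 5, 7}, so the formula does not hold at 6.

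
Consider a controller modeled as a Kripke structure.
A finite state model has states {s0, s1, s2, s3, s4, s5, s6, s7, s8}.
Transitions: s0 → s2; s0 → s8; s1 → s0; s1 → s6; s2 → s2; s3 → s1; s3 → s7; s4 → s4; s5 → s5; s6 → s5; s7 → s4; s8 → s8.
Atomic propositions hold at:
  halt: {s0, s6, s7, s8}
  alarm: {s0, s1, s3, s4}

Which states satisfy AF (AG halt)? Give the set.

{s8}

AG halt: greatest fixpoint, start Z0 = {s0, s6, s7, s8}, keep only states in Sat with every successor in Z. Z1 = {s8}; fixed.
Sat(AG halt) = {s8}
AF (AG halt): least fixpoint, start Z0 = {s8}, add states with every successor in Z. Already a fixed point.
Sat(AF (AG halt)) = {s8}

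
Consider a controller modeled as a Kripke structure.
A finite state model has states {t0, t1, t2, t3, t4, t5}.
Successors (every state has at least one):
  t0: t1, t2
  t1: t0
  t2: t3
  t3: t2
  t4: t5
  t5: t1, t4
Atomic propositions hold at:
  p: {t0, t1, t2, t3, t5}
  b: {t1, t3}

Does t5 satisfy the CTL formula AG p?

AG p: greatest fixpoint, start Z0 = {t0, t1, t2, t3, t5}, keep only states in Sat with every successor in Z. Z1 = {t0, t1, t2, t3}; fixed.
Sat(AG p) = {t0, t1, t2, t3}
t5 ∉ Sat(AG p) = {t0, t1, t2, t3}, so the formula does not hold at t5.

No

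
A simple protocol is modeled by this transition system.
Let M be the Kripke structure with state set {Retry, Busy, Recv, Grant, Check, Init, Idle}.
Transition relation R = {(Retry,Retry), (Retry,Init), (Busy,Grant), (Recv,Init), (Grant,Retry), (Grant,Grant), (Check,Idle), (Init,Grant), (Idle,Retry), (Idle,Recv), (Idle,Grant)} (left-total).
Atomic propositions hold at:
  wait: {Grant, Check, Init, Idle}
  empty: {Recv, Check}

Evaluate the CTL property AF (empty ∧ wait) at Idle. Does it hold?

Sat(empty ∧ wait) = {Check}
AF (empty ∧ wait): least fixpoint, start Z0 = {Check}, add states with every successor in Z. Already a fixed point.
Sat(AF (empty ∧ wait)) = {Check}
Idle ∉ Sat(AF (empty ∧ wait)) = {Check}, so the formula does not hold at Idle.

No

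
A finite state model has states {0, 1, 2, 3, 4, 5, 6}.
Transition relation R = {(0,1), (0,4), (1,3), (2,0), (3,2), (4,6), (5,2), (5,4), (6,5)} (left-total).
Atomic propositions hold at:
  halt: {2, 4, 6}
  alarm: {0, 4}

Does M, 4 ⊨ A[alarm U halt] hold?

Yes

A[alarm U halt]: least fixpoint, start Z0 = Sat(halt) = {2, 4, 6}, add states in Sat(alarm) with every successor in Z. Already a fixed point.
Sat(A[alarm U halt]) = {2, 4, 6}
4 ∈ Sat(A[alarm U halt]) = {2, 4, 6}, so the formula holds at 4.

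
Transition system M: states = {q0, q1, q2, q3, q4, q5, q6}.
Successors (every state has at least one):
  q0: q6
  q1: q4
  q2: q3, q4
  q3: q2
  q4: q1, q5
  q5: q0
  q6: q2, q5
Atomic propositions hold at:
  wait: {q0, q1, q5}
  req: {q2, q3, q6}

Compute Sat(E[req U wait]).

{q0, q1, q5, q6}

E[req U wait]: least fixpoint, start Z0 = Sat(wait) = {q0, q1, q5}, add states in Sat(req) with some successor in Z. Z1 = {q0, q1, q5, q6}; fixed.
Sat(E[req U wait]) = {q0, q1, q5, q6}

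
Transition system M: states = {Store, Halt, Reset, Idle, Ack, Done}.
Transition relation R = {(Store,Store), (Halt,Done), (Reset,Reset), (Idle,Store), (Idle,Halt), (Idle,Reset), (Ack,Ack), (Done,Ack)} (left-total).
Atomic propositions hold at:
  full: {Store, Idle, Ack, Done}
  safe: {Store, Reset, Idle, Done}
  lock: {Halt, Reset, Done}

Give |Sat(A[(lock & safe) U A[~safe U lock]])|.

Sat(lock & safe) = {Reset, Done}
Sat(~safe) = {Halt, Ack}
A[~safe U lock]: least fixpoint, start Z0 = Sat(lock) = {Halt, Reset, Done}, add states in Sat(~safe) with every successor in Z. Already a fixed point.
Sat(A[~safe U lock]) = {Halt, Reset, Done}
A[(lock & safe) U A[~safe U lock]]: least fixpoint, start Z0 = Sat(A[~safe U lock]) = {Halt, Reset, Done}, add states in Sat(lock & safe) with every successor in Z. Already a fixed point.
Sat(A[(lock & safe) U A[~safe U lock]]) = {Halt, Reset, Done}
|Sat(A[(lock & safe) U A[~safe U lock]])| = |{Halt, Reset, Done}| = 3.

3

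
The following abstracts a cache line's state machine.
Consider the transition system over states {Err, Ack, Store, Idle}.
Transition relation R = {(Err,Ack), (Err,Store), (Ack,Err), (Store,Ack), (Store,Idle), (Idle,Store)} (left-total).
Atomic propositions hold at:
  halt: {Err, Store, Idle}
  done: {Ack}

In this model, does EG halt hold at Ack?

EG halt: greatest fixpoint, start Z0 = {Err, Store, Idle}, keep only states in Sat with some successor in Z. Already a fixed point.
Sat(EG halt) = {Err, Store, Idle}
Ack ∉ Sat(EG halt) = {Err, Store, Idle}, so the formula does not hold at Ack.

No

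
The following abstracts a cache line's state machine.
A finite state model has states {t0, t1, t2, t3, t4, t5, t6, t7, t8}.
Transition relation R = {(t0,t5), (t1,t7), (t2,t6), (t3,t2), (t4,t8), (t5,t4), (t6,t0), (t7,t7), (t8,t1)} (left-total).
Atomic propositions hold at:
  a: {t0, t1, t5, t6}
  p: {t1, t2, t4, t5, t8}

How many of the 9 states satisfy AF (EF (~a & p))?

Sat(~a) = {t2, t3, t4, t7, t8}
Sat(~a & p) = {t2, t4, t8}
EF (~a & p): least fixpoint, start Z0 = {t2, t4, t8}, add states with some successor in Z. Z1 = {t2, t3, t4, t5, t8}; Z2 = {t0, t2, t3, t4, t5, t8}; Z3 = {t0, t2, t3, t4, t5, t6, t8}; fixed.
Sat(EF (~a & p)) = {t0, t2, t3, t4, t5, t6, t8}
AF (EF (~a & p)): least fixpoint, start Z0 = {t0, t2, t3, t4, t5, t6, t8}, add states with every successor in Z. Already a fixed point.
Sat(AF (EF (~a & p))) = {t0, t2, t3, t4, t5, t6, t8}
|Sat(AF (EF (~a & p)))| = |{t0, t2, t3, t4, t5, t6, t8}| = 7.

7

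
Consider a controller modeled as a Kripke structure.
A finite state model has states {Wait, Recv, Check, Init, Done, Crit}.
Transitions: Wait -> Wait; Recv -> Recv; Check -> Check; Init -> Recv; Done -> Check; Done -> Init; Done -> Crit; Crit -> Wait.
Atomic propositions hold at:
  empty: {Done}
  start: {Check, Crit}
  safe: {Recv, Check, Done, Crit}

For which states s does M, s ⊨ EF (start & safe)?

Sat(start & safe) = {Check, Crit}
EF (start & safe): least fixpoint, start Z0 = {Check, Crit}, add states with some successor in Z. Z1 = {Check, Done, Crit}; fixed.
Sat(EF (start & safe)) = {Check, Done, Crit}

{Check, Done, Crit}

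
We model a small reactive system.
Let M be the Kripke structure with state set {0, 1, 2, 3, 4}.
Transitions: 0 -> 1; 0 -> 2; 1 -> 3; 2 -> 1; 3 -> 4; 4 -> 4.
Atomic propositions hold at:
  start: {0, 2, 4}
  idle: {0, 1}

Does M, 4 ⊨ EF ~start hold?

No

Sat(~start) = {1, 3}
EF ~start: least fixpoint, start Z0 = {1, 3}, add states with some successor in Z. Z1 = {0, 1, 2, 3}; fixed.
Sat(EF ~start) = {0, 1, 2, 3}
4 ∉ Sat(EF ~start) = {0, 1, 2, 3}, so the formula does not hold at 4.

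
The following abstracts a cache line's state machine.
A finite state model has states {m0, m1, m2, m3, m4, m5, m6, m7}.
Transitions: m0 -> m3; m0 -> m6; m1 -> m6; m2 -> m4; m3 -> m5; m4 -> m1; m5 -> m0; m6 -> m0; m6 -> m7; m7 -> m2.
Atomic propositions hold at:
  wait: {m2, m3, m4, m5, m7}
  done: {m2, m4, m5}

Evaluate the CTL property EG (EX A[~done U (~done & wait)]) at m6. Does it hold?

Sat(~done) = {m0, m1, m3, m6, m7}
Sat(~done & wait) = {m3, m7}
A[~done U (~done & wait)]: least fixpoint, start Z0 = Sat((~done & wait)) = {m3, m7}, add states in Sat(~done) with every successor in Z. Already a fixed point.
Sat(A[~done U (~done & wait)]) = {m3, m7}
Sat(EX A[~done U (~done & wait)]) = {s : some successor in {m3, m7}} = {m0, m6}
EG (EX A[~done U (~done & wait)]): greatest fixpoint, start Z0 = {m0, m6}, keep only states in Sat with some successor in Z. Already a fixed point.
Sat(EG (EX A[~done U (~done & wait)])) = {m0, m6}
m6 ∈ Sat(EG (EX A[~done U (~done & wait)])) = {m0, m6}, so the formula holds at m6.

Yes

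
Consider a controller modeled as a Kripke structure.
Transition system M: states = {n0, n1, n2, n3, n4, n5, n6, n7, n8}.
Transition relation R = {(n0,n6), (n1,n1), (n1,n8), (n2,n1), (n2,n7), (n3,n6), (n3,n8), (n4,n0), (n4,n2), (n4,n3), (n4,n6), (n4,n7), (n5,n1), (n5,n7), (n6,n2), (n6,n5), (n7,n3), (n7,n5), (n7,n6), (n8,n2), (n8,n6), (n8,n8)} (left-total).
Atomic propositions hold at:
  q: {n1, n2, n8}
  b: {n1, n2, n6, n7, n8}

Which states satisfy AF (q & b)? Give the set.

{n1, n2, n8}

Sat(q & b) = {n1, n2, n8}
AF (q & b): least fixpoint, start Z0 = {n1, n2, n8}, add states with every successor in Z. Already a fixed point.
Sat(AF (q & b)) = {n1, n2, n8}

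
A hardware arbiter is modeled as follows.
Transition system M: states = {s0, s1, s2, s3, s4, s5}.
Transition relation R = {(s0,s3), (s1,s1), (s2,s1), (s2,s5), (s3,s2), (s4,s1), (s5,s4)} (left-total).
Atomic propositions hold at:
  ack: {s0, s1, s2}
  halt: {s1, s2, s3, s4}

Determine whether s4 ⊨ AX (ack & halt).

Yes

Sat(ack & halt) = {s1, s2}
Sat(AX (ack & halt)) = {s : every successor in {s1, s2}} = {s1, s3, s4}
s4 ∈ Sat(AX (ack & halt)) = {s1, s3, s4}, so the formula holds at s4.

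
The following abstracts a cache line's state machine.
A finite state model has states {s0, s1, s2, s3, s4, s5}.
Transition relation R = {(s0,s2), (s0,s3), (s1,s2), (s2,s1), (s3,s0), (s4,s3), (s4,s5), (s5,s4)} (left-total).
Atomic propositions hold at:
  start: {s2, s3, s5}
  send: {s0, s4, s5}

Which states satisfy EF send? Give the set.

{s0, s3, s4, s5}

EF send: least fixpoint, start Z0 = {s0, s4, s5}, add states with some successor in Z. Z1 = {s0, s3, s4, s5}; fixed.
Sat(EF send) = {s0, s3, s4, s5}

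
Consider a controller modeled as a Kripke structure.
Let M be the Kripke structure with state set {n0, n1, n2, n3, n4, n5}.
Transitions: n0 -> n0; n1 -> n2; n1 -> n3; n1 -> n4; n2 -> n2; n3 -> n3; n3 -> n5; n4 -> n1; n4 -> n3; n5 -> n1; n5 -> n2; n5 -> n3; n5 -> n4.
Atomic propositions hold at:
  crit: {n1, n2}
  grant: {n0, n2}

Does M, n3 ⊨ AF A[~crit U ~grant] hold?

Sat(~crit) = {n0, n3, n4, n5}
Sat(~grant) = {n1, n3, n4, n5}
A[~crit U ~grant]: least fixpoint, start Z0 = Sat(~grant) = {n1, n3, n4, n5}, add states in Sat(~crit) with every successor in Z. Already a fixed point.
Sat(A[~crit U ~grant]) = {n1, n3, n4, n5}
AF A[~crit U ~grant]: least fixpoint, start Z0 = {n1, n3, n4, n5}, add states with every successor in Z. Already a fixed point.
Sat(AF A[~crit U ~grant]) = {n1, n3, n4, n5}
n3 ∈ Sat(AF A[~crit U ~grant]) = {n1, n3, n4, n5}, so the formula holds at n3.

Yes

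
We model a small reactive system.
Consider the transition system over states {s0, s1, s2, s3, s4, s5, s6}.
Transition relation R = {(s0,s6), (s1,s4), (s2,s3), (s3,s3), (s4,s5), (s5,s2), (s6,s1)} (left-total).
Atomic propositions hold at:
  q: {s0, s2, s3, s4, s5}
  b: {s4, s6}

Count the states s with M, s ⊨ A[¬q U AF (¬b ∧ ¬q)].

Sat(¬q) = {s1, s6}
Sat(¬b) = {s0, s1, s2, s3, s5}
Sat(¬b ∧ ¬q) = {s1}
AF (¬b ∧ ¬q): least fixpoint, start Z0 = {s1}, add states with every successor in Z. Z1 = {s1, s6}; Z2 = {s0, s1, s6}; fixed.
Sat(AF (¬b ∧ ¬q)) = {s0, s1, s6}
A[¬q U AF (¬b ∧ ¬q)]: least fixpoint, start Z0 = Sat(AF (¬b ∧ ¬q)) = {s0, s1, s6}, add states in Sat(¬q) with every successor in Z. Already a fixed point.
Sat(A[¬q U AF (¬b ∧ ¬q)]) = {s0, s1, s6}
|Sat(A[¬q U AF (¬b ∧ ¬q)])| = |{s0, s1, s6}| = 3.

3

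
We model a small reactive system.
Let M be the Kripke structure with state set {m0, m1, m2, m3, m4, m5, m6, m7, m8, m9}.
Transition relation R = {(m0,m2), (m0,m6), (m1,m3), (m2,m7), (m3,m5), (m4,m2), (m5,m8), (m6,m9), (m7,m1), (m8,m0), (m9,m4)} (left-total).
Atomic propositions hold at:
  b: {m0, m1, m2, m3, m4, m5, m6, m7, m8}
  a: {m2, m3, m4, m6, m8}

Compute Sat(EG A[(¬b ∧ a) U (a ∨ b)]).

{m0, m1, m2, m3, m4, m5, m7, m8}

Sat(¬b) = {m9}
Sat(¬b ∧ a) = ∅
Sat(a ∨ b) = {m0, m1, m2, m3, m4, m5, m6, m7, m8}
A[(¬b ∧ a) U (a ∨ b)]: least fixpoint, start Z0 = Sat((a ∨ b)) = {m0, m1, m2, m3, m4, m5, m6, m7, m8}, add states in Sat(¬b ∧ a) with every successor in Z. Already a fixed point.
Sat(A[(¬b ∧ a) U (a ∨ b)]) = {m0, m1, m2, m3, m4, m5, m6, m7, m8}
EG A[(¬b ∧ a) U (a ∨ b)]: greatest fixpoint, start Z0 = {m0, m1, m2, m3, m4, m5, m6, m7, m8}, keep only states in Sat with some successor in Z. Z1 = {m0, m1, m2, m3, m4, m5, m7, m8}; fixed.
Sat(EG A[(¬b ∧ a) U (a ∨ b)]) = {m0, m1, m2, m3, m4, m5, m7, m8}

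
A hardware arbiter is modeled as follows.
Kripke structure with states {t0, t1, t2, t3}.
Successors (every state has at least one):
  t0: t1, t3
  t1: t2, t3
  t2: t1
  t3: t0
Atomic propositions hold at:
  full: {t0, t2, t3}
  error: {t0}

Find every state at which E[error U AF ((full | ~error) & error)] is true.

Sat(~error) = {t1, t2, t3}
Sat(full | ~error) = {t0, t1, t2, t3}
Sat((full | ~error) & error) = {t0}
AF ((full | ~error) & error): least fixpoint, start Z0 = {t0}, add states with every successor in Z. Z1 = {t0, t3}; fixed.
Sat(AF ((full | ~error) & error)) = {t0, t3}
E[error U AF ((full | ~error) & error)]: least fixpoint, start Z0 = Sat(AF ((full | ~error) & error)) = {t0, t3}, add states in Sat(error) with some successor in Z. Already a fixed point.
Sat(E[error U AF ((full | ~error) & error)]) = {t0, t3}

{t0, t3}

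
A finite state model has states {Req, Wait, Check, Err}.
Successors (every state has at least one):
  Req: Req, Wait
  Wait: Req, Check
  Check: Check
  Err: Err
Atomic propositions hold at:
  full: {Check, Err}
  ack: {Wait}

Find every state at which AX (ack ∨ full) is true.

Sat(ack ∨ full) = {Wait, Check, Err}
Sat(AX (ack ∨ full)) = {s : every successor in {Wait, Check, Err}} = {Check, Err}

{Check, Err}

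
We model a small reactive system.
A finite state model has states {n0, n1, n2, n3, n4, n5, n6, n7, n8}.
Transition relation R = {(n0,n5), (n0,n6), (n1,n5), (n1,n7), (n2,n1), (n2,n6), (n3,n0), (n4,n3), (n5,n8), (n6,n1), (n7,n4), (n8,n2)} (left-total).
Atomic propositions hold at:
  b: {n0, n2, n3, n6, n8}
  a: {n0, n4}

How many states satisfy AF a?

4

AF a: least fixpoint, start Z0 = {n0, n4}, add states with every successor in Z. Z1 = {n0, n3, n4, n7}; fixed.
Sat(AF a) = {n0, n3, n4, n7}
|Sat(AF a)| = |{n0, n3, n4, n7}| = 4.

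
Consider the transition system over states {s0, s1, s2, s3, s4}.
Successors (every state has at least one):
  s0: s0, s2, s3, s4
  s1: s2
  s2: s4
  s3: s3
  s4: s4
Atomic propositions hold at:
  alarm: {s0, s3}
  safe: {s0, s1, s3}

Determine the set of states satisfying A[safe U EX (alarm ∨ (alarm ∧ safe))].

{s0, s3}

Sat(alarm ∧ safe) = {s0, s3}
Sat(alarm ∨ (alarm ∧ safe)) = {s0, s3}
Sat(EX (alarm ∨ (alarm ∧ safe))) = {s : some successor in {s0, s3}} = {s0, s3}
A[safe U EX (alarm ∨ (alarm ∧ safe))]: least fixpoint, start Z0 = Sat(EX (alarm ∨ (alarm ∧ safe))) = {s0, s3}, add states in Sat(safe) with every successor in Z. Already a fixed point.
Sat(A[safe U EX (alarm ∨ (alarm ∧ safe))]) = {s0, s3}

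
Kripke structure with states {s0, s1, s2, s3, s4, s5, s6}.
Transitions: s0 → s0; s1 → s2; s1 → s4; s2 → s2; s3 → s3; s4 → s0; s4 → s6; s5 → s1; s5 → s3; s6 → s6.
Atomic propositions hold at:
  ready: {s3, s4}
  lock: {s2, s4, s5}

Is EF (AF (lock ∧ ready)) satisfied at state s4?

Sat(lock ∧ ready) = {s4}
AF (lock ∧ ready): least fixpoint, start Z0 = {s4}, add states with every successor in Z. Already a fixed point.
Sat(AF (lock ∧ ready)) = {s4}
EF (AF (lock ∧ ready)): least fixpoint, start Z0 = {s4}, add states with some successor in Z. Z1 = {s1, s4}; Z2 = {s1, s4, s5}; fixed.
Sat(EF (AF (lock ∧ ready))) = {s1, s4, s5}
s4 ∈ Sat(EF (AF (lock ∧ ready))) = {s1, s4, s5}, so the formula holds at s4.

Yes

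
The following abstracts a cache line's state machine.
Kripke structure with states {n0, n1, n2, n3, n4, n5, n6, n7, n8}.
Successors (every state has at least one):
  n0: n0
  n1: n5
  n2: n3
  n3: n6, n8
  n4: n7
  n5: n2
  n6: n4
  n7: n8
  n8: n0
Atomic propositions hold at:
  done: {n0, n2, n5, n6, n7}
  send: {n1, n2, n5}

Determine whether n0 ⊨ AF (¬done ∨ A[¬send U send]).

Sat(¬done) = {n1, n3, n4, n8}
Sat(¬send) = {n0, n3, n4, n6, n7, n8}
A[¬send U send]: least fixpoint, start Z0 = Sat(send) = {n1, n2, n5}, add states in Sat(¬send) with every successor in Z. Already a fixed point.
Sat(A[¬send U send]) = {n1, n2, n5}
Sat(¬done ∨ A[¬send U send]) = {n1, n2, n3, n4, n5, n8}
AF (¬done ∨ A[¬send U send]): least fixpoint, start Z0 = {n1, n2, n3, n4, n5, n8}, add states with every successor in Z. Z1 = {n1, n2, n3, n4, n5, n6, n7, n8}; fixed.
Sat(AF (¬done ∨ A[¬send U send])) = {n1, n2, n3, n4, n5, n6, n7, n8}
n0 ∉ Sat(AF (¬done ∨ A[¬send U send])) = {n1, n2, n3, n4, n5, n6, n7, n8}, so the formula does not hold at n0.

No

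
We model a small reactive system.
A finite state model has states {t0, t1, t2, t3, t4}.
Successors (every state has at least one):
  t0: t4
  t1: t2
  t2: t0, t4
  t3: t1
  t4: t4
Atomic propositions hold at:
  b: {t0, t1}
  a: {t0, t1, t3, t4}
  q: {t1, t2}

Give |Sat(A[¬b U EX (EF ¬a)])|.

2

Sat(¬b) = {t2, t3, t4}
Sat(¬a) = {t2}
EF ¬a: least fixpoint, start Z0 = {t2}, add states with some successor in Z. Z1 = {t1, t2}; Z2 = {t1, t2, t3}; fixed.
Sat(EF ¬a) = {t1, t2, t3}
Sat(EX (EF ¬a)) = {s : some successor in {t1, t2, t3}} = {t1, t3}
A[¬b U EX (EF ¬a)]: least fixpoint, start Z0 = Sat(EX (EF ¬a)) = {t1, t3}, add states in Sat(¬b) with every successor in Z. Already a fixed point.
Sat(A[¬b U EX (EF ¬a)]) = {t1, t3}
|Sat(A[¬b U EX (EF ¬a)])| = |{t1, t3}| = 2.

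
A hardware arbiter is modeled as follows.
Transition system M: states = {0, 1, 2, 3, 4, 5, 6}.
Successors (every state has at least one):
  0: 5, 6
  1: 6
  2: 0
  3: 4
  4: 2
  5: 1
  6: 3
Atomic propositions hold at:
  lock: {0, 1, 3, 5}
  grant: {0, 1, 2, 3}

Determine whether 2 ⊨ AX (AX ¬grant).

Yes

Sat(¬grant) = {4, 5, 6}
Sat(AX ¬grant) = {s : every successor in {4, 5, 6}} = {0, 1, 3}
Sat(AX (AX ¬grant)) = {s : every successor in {0, 1, 3}} = {2, 5, 6}
2 ∈ Sat(AX (AX ¬grant)) = {2, 5, 6}, so the formula holds at 2.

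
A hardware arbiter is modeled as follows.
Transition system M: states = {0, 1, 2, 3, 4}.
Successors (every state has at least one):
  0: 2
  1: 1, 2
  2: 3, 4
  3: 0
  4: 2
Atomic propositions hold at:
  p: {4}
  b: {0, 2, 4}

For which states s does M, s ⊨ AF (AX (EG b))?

EG b: greatest fixpoint, start Z0 = {0, 2, 4}, keep only states in Sat with some successor in Z. Already a fixed point.
Sat(EG b) = {0, 2, 4}
Sat(AX (EG b)) = {s : every successor in {0, 2, 4}} = {0, 3, 4}
AF (AX (EG b)): least fixpoint, start Z0 = {0, 3, 4}, add states with every successor in Z. Z1 = {0, 2, 3, 4}; fixed.
Sat(AF (AX (EG b))) = {0, 2, 3, 4}

{0, 2, 3, 4}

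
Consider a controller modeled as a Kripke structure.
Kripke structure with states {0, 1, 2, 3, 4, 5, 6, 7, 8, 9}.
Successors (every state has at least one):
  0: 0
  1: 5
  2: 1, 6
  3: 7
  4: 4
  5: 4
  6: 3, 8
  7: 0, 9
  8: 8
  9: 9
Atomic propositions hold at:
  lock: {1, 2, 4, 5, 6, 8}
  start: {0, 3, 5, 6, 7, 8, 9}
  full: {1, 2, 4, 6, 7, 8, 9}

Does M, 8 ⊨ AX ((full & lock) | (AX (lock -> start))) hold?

Yes

Sat(full & lock) = {1, 2, 4, 6, 8}
Sat(lock -> start) = {0, 3, 5, 6, 7, 8, 9}
Sat(AX (lock -> start)) = {s : every successor in {0, 3, 5, 6, 7, 8, 9}} = {0, 1, 3, 6, 7, 8, 9}
Sat((full & lock) | (AX (lock -> start))) = {0, 1, 2, 3, 4, 6, 7, 8, 9}
Sat(AX ((full & lock) | (AX (lock -> start)))) = {s : every successor in {0, 1, 2, 3, 4, 6, 7, 8, 9}} = {0, 2, 3, 4, 5, 6, 7, 8, 9}
8 ∈ Sat(AX ((full & lock) | (AX (lock -> start)))) = {0, 2, 3, 4, 5, 6, 7, 8, 9}, so the formula holds at 8.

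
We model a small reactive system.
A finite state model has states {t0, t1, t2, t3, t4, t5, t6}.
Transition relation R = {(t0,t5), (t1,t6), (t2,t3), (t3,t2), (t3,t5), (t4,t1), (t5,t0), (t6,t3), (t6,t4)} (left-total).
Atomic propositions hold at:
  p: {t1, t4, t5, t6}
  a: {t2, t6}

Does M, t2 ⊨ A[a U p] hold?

No

A[a U p]: least fixpoint, start Z0 = Sat(p) = {t1, t4, t5, t6}, add states in Sat(a) with every successor in Z. Already a fixed point.
Sat(A[a U p]) = {t1, t4, t5, t6}
t2 ∉ Sat(A[a U p]) = {t1, t4, t5, t6}, so the formula does not hold at t2.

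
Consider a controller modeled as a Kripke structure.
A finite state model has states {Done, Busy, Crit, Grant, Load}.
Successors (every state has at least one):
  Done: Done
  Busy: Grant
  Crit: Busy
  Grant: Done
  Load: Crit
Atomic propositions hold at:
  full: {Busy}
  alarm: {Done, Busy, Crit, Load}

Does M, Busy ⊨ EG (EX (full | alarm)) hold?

No

Sat(full | alarm) = {Done, Busy, Crit, Load}
Sat(EX (full | alarm)) = {s : some successor in {Done, Busy, Crit, Load}} = {Done, Crit, Grant, Load}
EG (EX (full | alarm)): greatest fixpoint, start Z0 = {Done, Crit, Grant, Load}, keep only states in Sat with some successor in Z. Z1 = {Done, Grant, Load}; Z2 = {Done, Grant}; fixed.
Sat(EG (EX (full | alarm))) = {Done, Grant}
Busy ∉ Sat(EG (EX (full | alarm))) = {Done, Grant}, so the formula does not hold at Busy.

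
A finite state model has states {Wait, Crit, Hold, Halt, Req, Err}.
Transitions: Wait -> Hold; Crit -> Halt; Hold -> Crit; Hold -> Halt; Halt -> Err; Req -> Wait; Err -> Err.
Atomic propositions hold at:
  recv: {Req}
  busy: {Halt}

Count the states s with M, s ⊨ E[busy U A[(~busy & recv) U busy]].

Sat(~busy) = {Wait, Crit, Hold, Req, Err}
Sat(~busy & recv) = {Req}
A[(~busy & recv) U busy]: least fixpoint, start Z0 = Sat(busy) = {Halt}, add states in Sat(~busy & recv) with every successor in Z. Already a fixed point.
Sat(A[(~busy & recv) U busy]) = {Halt}
E[busy U A[(~busy & recv) U busy]]: least fixpoint, start Z0 = Sat(A[(~busy & recv) U busy]) = {Halt}, add states in Sat(busy) with some successor in Z. Already a fixed point.
Sat(E[busy U A[(~busy & recv) U busy]]) = {Halt}
|Sat(E[busy U A[(~busy & recv) U busy]])| = |{Halt}| = 1.

1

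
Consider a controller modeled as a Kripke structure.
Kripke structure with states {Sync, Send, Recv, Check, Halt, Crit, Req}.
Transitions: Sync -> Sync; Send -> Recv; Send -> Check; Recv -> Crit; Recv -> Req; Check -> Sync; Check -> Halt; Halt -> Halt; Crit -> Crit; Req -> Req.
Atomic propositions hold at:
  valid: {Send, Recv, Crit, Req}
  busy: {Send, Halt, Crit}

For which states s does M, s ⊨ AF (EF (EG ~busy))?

{Sync, Send, Recv, Check, Req}

Sat(~busy) = {Sync, Recv, Check, Req}
EG ~busy: greatest fixpoint, start Z0 = {Sync, Recv, Check, Req}, keep only states in Sat with some successor in Z. Already a fixed point.
Sat(EG ~busy) = {Sync, Recv, Check, Req}
EF (EG ~busy): least fixpoint, start Z0 = {Sync, Recv, Check, Req}, add states with some successor in Z. Z1 = {Sync, Send, Recv, Check, Req}; fixed.
Sat(EF (EG ~busy)) = {Sync, Send, Recv, Check, Req}
AF (EF (EG ~busy)): least fixpoint, start Z0 = {Sync, Send, Recv, Check, Req}, add states with every successor in Z. Already a fixed point.
Sat(AF (EF (EG ~busy))) = {Sync, Send, Recv, Check, Req}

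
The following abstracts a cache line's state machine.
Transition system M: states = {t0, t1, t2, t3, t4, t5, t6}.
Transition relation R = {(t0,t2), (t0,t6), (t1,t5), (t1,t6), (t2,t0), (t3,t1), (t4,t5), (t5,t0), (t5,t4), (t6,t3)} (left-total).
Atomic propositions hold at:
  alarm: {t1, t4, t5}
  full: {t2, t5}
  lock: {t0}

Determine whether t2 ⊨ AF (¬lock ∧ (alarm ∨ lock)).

Sat(¬lock) = {t1, t2, t3, t4, t5, t6}
Sat(alarm ∨ lock) = {t0, t1, t4, t5}
Sat(¬lock ∧ (alarm ∨ lock)) = {t1, t4, t5}
AF (¬lock ∧ (alarm ∨ lock)): least fixpoint, start Z0 = {t1, t4, t5}, add states with every successor in Z. Z1 = {t1, t3, t4, t5}; Z2 = {t1, t3, t4, t5, t6}; fixed.
Sat(AF (¬lock ∧ (alarm ∨ lock))) = {t1, t3, t4, t5, t6}
t2 ∉ Sat(AF (¬lock ∧ (alarm ∨ lock))) = {t1, t3, t4, t5, t6}, so the formula does not hold at t2.

No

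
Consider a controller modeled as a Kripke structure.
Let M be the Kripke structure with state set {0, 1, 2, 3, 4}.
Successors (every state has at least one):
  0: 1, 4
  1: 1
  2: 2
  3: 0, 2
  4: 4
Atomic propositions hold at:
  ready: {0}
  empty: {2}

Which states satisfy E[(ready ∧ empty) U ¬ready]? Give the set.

Sat(ready ∧ empty) = ∅
Sat(¬ready) = {1, 2, 3, 4}
E[(ready ∧ empty) U ¬ready]: least fixpoint, start Z0 = Sat(¬ready) = {1, 2, 3, 4}, add states in Sat(ready ∧ empty) with some successor in Z. Already a fixed point.
Sat(E[(ready ∧ empty) U ¬ready]) = {1, 2, 3, 4}

{1, 2, 3, 4}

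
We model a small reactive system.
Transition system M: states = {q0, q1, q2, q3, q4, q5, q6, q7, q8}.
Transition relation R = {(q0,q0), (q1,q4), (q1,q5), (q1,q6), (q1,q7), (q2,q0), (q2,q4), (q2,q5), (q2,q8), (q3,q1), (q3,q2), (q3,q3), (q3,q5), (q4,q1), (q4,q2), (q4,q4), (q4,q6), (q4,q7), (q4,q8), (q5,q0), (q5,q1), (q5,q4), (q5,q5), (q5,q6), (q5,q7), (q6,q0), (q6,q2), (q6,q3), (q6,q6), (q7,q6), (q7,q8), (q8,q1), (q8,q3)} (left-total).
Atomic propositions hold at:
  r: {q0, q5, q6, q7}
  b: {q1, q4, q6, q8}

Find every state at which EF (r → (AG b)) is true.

AG b: greatest fixpoint, start Z0 = {q1, q4, q6, q8}, keep only states in Sat with every successor in Z. Z1 = ∅; fixed.
Sat(AG b) = ∅
Sat(r → (AG b)) = {q1, q2, q3, q4, q8}
EF (r → (AG b)): least fixpoint, start Z0 = {q1, q2, q3, q4, q8}, add states with some successor in Z. Z1 = {q1, q2, q3, q4, q5, q6, q7, q8}; fixed.
Sat(EF (r → (AG b))) = {q1, q2, q3, q4, q5, q6, q7, q8}

{q1, q2, q3, q4, q5, q6, q7, q8}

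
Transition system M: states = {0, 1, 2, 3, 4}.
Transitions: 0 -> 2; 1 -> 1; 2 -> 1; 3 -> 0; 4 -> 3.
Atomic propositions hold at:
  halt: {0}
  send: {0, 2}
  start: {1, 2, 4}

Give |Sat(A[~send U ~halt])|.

Sat(~send) = {1, 3, 4}
Sat(~halt) = {1, 2, 3, 4}
A[~send U ~halt]: least fixpoint, start Z0 = Sat(~halt) = {1, 2, 3, 4}, add states in Sat(~send) with every successor in Z. Already a fixed point.
Sat(A[~send U ~halt]) = {1, 2, 3, 4}
|Sat(A[~send U ~halt])| = |{1, 2, 3, 4}| = 4.

4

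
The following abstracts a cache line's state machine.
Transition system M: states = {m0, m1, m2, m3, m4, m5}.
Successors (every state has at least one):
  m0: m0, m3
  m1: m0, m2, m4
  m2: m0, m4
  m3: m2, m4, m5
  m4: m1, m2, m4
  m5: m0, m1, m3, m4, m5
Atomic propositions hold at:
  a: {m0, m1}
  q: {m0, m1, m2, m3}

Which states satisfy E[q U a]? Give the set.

E[q U a]: least fixpoint, start Z0 = Sat(a) = {m0, m1}, add states in Sat(q) with some successor in Z. Z1 = {m0, m1, m2}; Z2 = {m0, m1, m2, m3}; fixed.
Sat(E[q U a]) = {m0, m1, m2, m3}

{m0, m1, m2, m3}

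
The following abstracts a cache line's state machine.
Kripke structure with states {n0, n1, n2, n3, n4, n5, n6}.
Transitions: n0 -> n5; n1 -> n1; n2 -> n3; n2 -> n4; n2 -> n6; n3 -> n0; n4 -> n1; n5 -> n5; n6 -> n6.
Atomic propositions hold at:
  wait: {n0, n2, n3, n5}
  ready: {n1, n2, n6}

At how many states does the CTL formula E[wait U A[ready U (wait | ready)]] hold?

Sat(wait | ready) = {n0, n1, n2, n3, n5, n6}
A[ready U (wait | ready)]: least fixpoint, start Z0 = Sat((wait | ready)) = {n0, n1, n2, n3, n5, n6}, add states in Sat(ready) with every successor in Z. Already a fixed point.
Sat(A[ready U (wait | ready)]) = {n0, n1, n2, n3, n5, n6}
E[wait U A[ready U (wait | ready)]]: least fixpoint, start Z0 = Sat(A[ready U (wait | ready)]) = {n0, n1, n2, n3, n5, n6}, add states in Sat(wait) with some successor in Z. Already a fixed point.
Sat(E[wait U A[ready U (wait | ready)]]) = {n0, n1, n2, n3, n5, n6}
|Sat(E[wait U A[ready U (wait | ready)]])| = |{n0, n1, n2, n3, n5, n6}| = 6.

6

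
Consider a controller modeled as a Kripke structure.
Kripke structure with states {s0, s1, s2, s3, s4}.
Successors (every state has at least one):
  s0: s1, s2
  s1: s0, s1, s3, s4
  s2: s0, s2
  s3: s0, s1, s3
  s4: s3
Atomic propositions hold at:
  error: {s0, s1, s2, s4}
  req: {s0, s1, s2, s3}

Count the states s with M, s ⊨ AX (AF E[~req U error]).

Sat(~req) = {s4}
E[~req U error]: least fixpoint, start Z0 = Sat(error) = {s0, s1, s2, s4}, add states in Sat(~req) with some successor in Z. Already a fixed point.
Sat(E[~req U error]) = {s0, s1, s2, s4}
AF E[~req U error]: least fixpoint, start Z0 = {s0, s1, s2, s4}, add states with every successor in Z. Already a fixed point.
Sat(AF E[~req U error]) = {s0, s1, s2, s4}
Sat(AX (AF E[~req U error])) = {s : every successor in {s0, s1, s2, s4}} = {s0, s2}
|Sat(AX (AF E[~req U error]))| = |{s0, s2}| = 2.

2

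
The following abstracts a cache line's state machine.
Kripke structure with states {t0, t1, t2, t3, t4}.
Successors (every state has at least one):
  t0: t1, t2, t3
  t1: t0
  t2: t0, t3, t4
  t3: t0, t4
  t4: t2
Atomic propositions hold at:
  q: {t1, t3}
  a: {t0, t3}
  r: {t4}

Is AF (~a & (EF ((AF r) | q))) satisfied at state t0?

No

Sat(~a) = {t1, t2, t4}
AF r: least fixpoint, start Z0 = {t4}, add states with every successor in Z. Already a fixed point.
Sat(AF r) = {t4}
Sat((AF r) | q) = {t1, t3, t4}
EF ((AF r) | q): least fixpoint, start Z0 = {t1, t3, t4}, add states with some successor in Z. Z1 = {t0, t1, t2, t3, t4}; fixed.
Sat(EF ((AF r) | q)) = {t0, t1, t2, t3, t4}
Sat(~a & (EF ((AF r) | q))) = {t1, t2, t4}
AF (~a & (EF ((AF r) | q))): least fixpoint, start Z0 = {t1, t2, t4}, add states with every successor in Z. Already a fixed point.
Sat(AF (~a & (EF ((AF r) | q)))) = {t1, t2, t4}
t0 ∉ Sat(AF (~a & (EF ((AF r) | q)))) = {t1, t2, t4}, so the formula does not hold at t0.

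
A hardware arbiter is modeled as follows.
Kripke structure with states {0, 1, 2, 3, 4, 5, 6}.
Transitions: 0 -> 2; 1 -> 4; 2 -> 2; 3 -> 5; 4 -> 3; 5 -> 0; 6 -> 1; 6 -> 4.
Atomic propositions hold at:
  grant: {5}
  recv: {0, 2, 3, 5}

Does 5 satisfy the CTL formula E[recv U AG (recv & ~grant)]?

Sat(~grant) = {0, 1, 2, 3, 4, 6}
Sat(recv & ~grant) = {0, 2, 3}
AG (recv & ~grant): greatest fixpoint, start Z0 = {0, 2, 3}, keep only states in Sat with every successor in Z. Z1 = {0, 2}; fixed.
Sat(AG (recv & ~grant)) = {0, 2}
E[recv U AG (recv & ~grant)]: least fixpoint, start Z0 = Sat(AG (recv & ~grant)) = {0, 2}, add states in Sat(recv) with some successor in Z. Z1 = {0, 2, 5}; Z2 = {0, 2, 3, 5}; fixed.
Sat(E[recv U AG (recv & ~grant)]) = {0, 2, 3, 5}
5 ∈ Sat(E[recv U AG (recv & ~grant)]) = {0, 2, 3, 5}, so the formula holds at 5.

Yes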